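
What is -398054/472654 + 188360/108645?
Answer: 4578253061/5135149383 ≈ 0.89155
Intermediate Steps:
-398054/472654 + 188360/108645 = -398054*1/472654 + 188360*(1/108645) = -199027/236327 + 37672/21729 = 4578253061/5135149383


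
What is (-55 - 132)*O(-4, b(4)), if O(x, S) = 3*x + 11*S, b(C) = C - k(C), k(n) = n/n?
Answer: -3927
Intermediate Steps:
k(n) = 1
b(C) = -1 + C (b(C) = C - 1*1 = C - 1 = -1 + C)
(-55 - 132)*O(-4, b(4)) = (-55 - 132)*(3*(-4) + 11*(-1 + 4)) = -187*(-12 + 11*3) = -187*(-12 + 33) = -187*21 = -3927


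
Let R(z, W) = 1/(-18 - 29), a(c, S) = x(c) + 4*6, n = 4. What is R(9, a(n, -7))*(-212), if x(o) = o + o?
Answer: 212/47 ≈ 4.5106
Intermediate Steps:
x(o) = 2*o
a(c, S) = 24 + 2*c (a(c, S) = 2*c + 4*6 = 2*c + 24 = 24 + 2*c)
R(z, W) = -1/47 (R(z, W) = 1/(-47) = -1/47)
R(9, a(n, -7))*(-212) = -1/47*(-212) = 212/47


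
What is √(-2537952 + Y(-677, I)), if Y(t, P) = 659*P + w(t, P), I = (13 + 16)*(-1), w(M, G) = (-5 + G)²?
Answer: I*√2555907 ≈ 1598.7*I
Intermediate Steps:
I = -29 (I = 29*(-1) = -29)
Y(t, P) = (-5 + P)² + 659*P (Y(t, P) = 659*P + (-5 + P)² = (-5 + P)² + 659*P)
√(-2537952 + Y(-677, I)) = √(-2537952 + ((-5 - 29)² + 659*(-29))) = √(-2537952 + ((-34)² - 19111)) = √(-2537952 + (1156 - 19111)) = √(-2537952 - 17955) = √(-2555907) = I*√2555907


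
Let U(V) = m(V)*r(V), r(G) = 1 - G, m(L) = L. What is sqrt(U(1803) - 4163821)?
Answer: I*sqrt(7412827) ≈ 2722.7*I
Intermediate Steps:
U(V) = V*(1 - V)
sqrt(U(1803) - 4163821) = sqrt(1803*(1 - 1*1803) - 4163821) = sqrt(1803*(1 - 1803) - 4163821) = sqrt(1803*(-1802) - 4163821) = sqrt(-3249006 - 4163821) = sqrt(-7412827) = I*sqrt(7412827)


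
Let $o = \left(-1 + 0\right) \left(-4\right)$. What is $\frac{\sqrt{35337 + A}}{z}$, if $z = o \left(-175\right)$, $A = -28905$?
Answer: $- \frac{\sqrt{402}}{175} \approx -0.11457$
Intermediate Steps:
$o = 4$ ($o = \left(-1\right) \left(-4\right) = 4$)
$z = -700$ ($z = 4 \left(-175\right) = -700$)
$\frac{\sqrt{35337 + A}}{z} = \frac{\sqrt{35337 - 28905}}{-700} = \sqrt{6432} \left(- \frac{1}{700}\right) = 4 \sqrt{402} \left(- \frac{1}{700}\right) = - \frac{\sqrt{402}}{175}$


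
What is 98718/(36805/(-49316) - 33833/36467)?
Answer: -59178366658232/1003558721 ≈ -58969.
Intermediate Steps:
98718/(36805/(-49316) - 33833/36467) = 98718/(36805*(-1/49316) - 33833*1/36467) = 98718/(-36805/49316 - 33833/36467) = 98718/(-3010676163/1798406572) = 98718*(-1798406572/3010676163) = -59178366658232/1003558721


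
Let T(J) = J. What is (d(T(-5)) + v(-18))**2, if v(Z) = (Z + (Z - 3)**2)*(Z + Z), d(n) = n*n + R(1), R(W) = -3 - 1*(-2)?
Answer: 231161616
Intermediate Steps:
R(W) = -1 (R(W) = -3 + 2 = -1)
d(n) = -1 + n**2 (d(n) = n*n - 1 = n**2 - 1 = -1 + n**2)
v(Z) = 2*Z*(Z + (-3 + Z)**2) (v(Z) = (Z + (-3 + Z)**2)*(2*Z) = 2*Z*(Z + (-3 + Z)**2))
(d(T(-5)) + v(-18))**2 = ((-1 + (-5)**2) + 2*(-18)*(-18 + (-3 - 18)**2))**2 = ((-1 + 25) + 2*(-18)*(-18 + (-21)**2))**2 = (24 + 2*(-18)*(-18 + 441))**2 = (24 + 2*(-18)*423)**2 = (24 - 15228)**2 = (-15204)**2 = 231161616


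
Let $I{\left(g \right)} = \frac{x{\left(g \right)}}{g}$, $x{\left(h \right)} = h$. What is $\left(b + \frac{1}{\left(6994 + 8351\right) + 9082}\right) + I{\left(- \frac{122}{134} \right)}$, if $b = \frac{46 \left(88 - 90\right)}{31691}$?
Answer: $\frac{771900464}{774116057} \approx 0.99714$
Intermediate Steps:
$b = - \frac{92}{31691}$ ($b = 46 \left(-2\right) \frac{1}{31691} = \left(-92\right) \frac{1}{31691} = - \frac{92}{31691} \approx -0.002903$)
$I{\left(g \right)} = 1$ ($I{\left(g \right)} = \frac{g}{g} = 1$)
$\left(b + \frac{1}{\left(6994 + 8351\right) + 9082}\right) + I{\left(- \frac{122}{134} \right)} = \left(- \frac{92}{31691} + \frac{1}{\left(6994 + 8351\right) + 9082}\right) + 1 = \left(- \frac{92}{31691} + \frac{1}{15345 + 9082}\right) + 1 = \left(- \frac{92}{31691} + \frac{1}{24427}\right) + 1 = - \frac{2215593}{774116057} + 1 = \frac{771900464}{774116057}$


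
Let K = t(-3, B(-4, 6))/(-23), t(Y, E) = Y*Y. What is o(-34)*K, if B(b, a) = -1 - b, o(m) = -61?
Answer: 549/23 ≈ 23.870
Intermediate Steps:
t(Y, E) = Y**2
K = -9/23 (K = (-3)**2/(-23) = 9*(-1/23) = -9/23 ≈ -0.39130)
o(-34)*K = -61*(-9/23) = 549/23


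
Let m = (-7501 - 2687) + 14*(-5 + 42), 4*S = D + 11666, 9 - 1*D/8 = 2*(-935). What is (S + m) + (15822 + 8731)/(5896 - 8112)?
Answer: -6662581/2216 ≈ -3006.6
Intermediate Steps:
D = 15032 (D = 72 - 16*(-935) = 72 - 8*(-1870) = 72 + 14960 = 15032)
S = 13349/2 (S = (15032 + 11666)/4 = (¼)*26698 = 13349/2 ≈ 6674.5)
m = -9670 (m = -10188 + 14*37 = -10188 + 518 = -9670)
(S + m) + (15822 + 8731)/(5896 - 8112) = (13349/2 - 9670) + (15822 + 8731)/(5896 - 8112) = -5991/2 + 24553/(-2216) = -5991/2 + 24553*(-1/2216) = -5991/2 - 24553/2216 = -6662581/2216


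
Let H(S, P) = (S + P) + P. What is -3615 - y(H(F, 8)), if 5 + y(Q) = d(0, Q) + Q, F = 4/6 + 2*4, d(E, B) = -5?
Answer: -10889/3 ≈ -3629.7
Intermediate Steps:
F = 26/3 (F = 4*(1/6) + 8 = 2/3 + 8 = 26/3 ≈ 8.6667)
H(S, P) = S + 2*P (H(S, P) = (P + S) + P = S + 2*P)
y(Q) = -10 + Q (y(Q) = -5 + (-5 + Q) = -10 + Q)
-3615 - y(H(F, 8)) = -3615 - (-10 + (26/3 + 2*8)) = -3615 - (-10 + (26/3 + 16)) = -3615 - (-10 + 74/3) = -3615 - 1*44/3 = -3615 - 44/3 = -10889/3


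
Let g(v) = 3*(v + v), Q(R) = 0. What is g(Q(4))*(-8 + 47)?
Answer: 0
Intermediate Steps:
g(v) = 6*v (g(v) = 3*(2*v) = 6*v)
g(Q(4))*(-8 + 47) = (6*0)*(-8 + 47) = 0*39 = 0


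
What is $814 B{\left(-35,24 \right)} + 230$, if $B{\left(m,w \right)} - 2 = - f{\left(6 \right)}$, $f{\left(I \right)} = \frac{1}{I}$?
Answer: $\frac{5167}{3} \approx 1722.3$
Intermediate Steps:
$B{\left(m,w \right)} = \frac{11}{6}$ ($B{\left(m,w \right)} = 2 - \frac{1}{6} = \frac{11}{6}$)
$814 B{\left(-35,24 \right)} + 230 = 814 \cdot \frac{11}{6} + 230 = \frac{4477}{3} + 230 = \frac{5167}{3}$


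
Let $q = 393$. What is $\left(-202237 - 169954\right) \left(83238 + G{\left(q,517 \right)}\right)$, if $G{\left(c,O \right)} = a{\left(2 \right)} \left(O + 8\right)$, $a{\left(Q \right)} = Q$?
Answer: $-31371235008$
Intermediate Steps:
$G{\left(c,O \right)} = 16 + 2 O$ ($G{\left(c,O \right)} = 2 \left(O + 8\right) = 2 \left(8 + O\right) = 16 + 2 O$)
$\left(-202237 - 169954\right) \left(83238 + G{\left(q,517 \right)}\right) = \left(-202237 - 169954\right) \left(83238 + \left(16 + 2 \cdot 517\right)\right) = - 372191 \left(83238 + \left(16 + 1034\right)\right) = - 372191 \left(83238 + 1050\right) = \left(-372191\right) 84288 = -31371235008$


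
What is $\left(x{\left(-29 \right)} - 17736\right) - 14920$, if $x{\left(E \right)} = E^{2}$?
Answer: $-31815$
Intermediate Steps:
$\left(x{\left(-29 \right)} - 17736\right) - 14920 = \left(\left(-29\right)^{2} - 17736\right) - 14920 = \left(841 - 17736\right) - 14920 = -16895 - 14920 = -31815$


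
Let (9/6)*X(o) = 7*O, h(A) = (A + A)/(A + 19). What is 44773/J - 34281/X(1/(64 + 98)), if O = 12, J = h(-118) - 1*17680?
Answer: -2151530397/3500168 ≈ -614.69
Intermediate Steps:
h(A) = 2*A/(19 + A) (h(A) = (2*A)/(19 + A) = 2*A/(19 + A))
J = -1750084/99 (J = 2*(-118)/(19 - 118) - 1*17680 = 2*(-118)/(-99) - 17680 = 2*(-118)*(-1/99) - 17680 = 236/99 - 17680 = -1750084/99 ≈ -17678.)
X(o) = 56 (X(o) = 2*(7*12)/3 = (⅔)*84 = 56)
44773/J - 34281/X(1/(64 + 98)) = 44773/(-1750084/99) - 34281/56 = 44773*(-99/1750084) - 34281*1/56 = -4432527/1750084 - 34281/56 = -2151530397/3500168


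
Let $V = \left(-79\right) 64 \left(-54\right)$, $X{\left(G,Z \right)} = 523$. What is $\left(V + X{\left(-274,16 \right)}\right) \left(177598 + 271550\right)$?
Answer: $122863087956$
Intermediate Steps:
$V = 273024$ ($V = \left(-5056\right) \left(-54\right) = 273024$)
$\left(V + X{\left(-274,16 \right)}\right) \left(177598 + 271550\right) = \left(273024 + 523\right) \left(177598 + 271550\right) = 273547 \cdot 449148 = 122863087956$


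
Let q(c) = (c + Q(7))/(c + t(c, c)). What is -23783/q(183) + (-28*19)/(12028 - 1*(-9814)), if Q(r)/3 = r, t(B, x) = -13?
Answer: -1298672311/65526 ≈ -19819.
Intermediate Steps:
Q(r) = 3*r
q(c) = (21 + c)/(-13 + c) (q(c) = (c + 3*7)/(c - 13) = (c + 21)/(-13 + c) = (21 + c)/(-13 + c))
-23783/q(183) + (-28*19)/(12028 - 1*(-9814)) = -23783*(-13 + 183)/(21 + 183) + (-28*19)/(12028 - 1*(-9814)) = -23783/(204/170) - 532/(12028 + 9814) = -23783/((1/170)*204) - 532/21842 = -23783/6/5 - 532*1/21842 = -23783*⅚ - 266/10921 = -118915/6 - 266/10921 = -1298672311/65526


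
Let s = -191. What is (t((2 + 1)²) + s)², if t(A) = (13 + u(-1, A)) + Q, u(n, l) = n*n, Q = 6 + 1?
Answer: 28900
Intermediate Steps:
Q = 7
u(n, l) = n²
t(A) = 21 (t(A) = (13 + (-1)²) + 7 = (13 + 1) + 7 = 14 + 7 = 21)
(t((2 + 1)²) + s)² = (21 - 191)² = (-170)² = 28900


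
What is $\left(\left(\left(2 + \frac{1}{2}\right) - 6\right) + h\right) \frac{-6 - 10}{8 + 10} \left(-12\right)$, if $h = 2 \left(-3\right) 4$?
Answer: $- \frac{880}{3} \approx -293.33$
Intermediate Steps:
$h = -24$ ($h = \left(-6\right) 4 = -24$)
$\left(\left(\left(2 + \frac{1}{2}\right) - 6\right) + h\right) \frac{-6 - 10}{8 + 10} \left(-12\right) = \left(\left(\left(2 + \frac{1}{2}\right) - 6\right) - 24\right) \frac{-6 - 10}{8 + 10} \left(-12\right) = \left(\left(\left(2 + \frac{1}{2}\right) - 6\right) - 24\right) \left(- \frac{16}{18}\right) \left(-12\right) = \left(\left(\frac{5}{2} - 6\right) - 24\right) \left(\left(-16\right) \frac{1}{18}\right) \left(-12\right) = \left(- \frac{7}{2} - 24\right) \left(- \frac{8}{9}\right) \left(-12\right) = \left(- \frac{55}{2}\right) \left(- \frac{8}{9}\right) \left(-12\right) = \frac{220}{9} \left(-12\right) = - \frac{880}{3}$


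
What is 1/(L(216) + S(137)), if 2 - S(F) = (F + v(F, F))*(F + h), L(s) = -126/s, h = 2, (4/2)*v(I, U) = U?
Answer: -12/342757 ≈ -3.5010e-5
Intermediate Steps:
v(I, U) = U/2
S(F) = 2 - 3*F*(2 + F)/2 (S(F) = 2 - (F + F/2)*(F + 2) = 2 - 3*F/2*(2 + F) = 2 - 3*F*(2 + F)/2)
1/(L(216) + S(137)) = 1/(-126/216 + (2 - 3*137 - 3/2*137**2)) = 1/(-126*1/216 + (2 - 411 - 3/2*18769)) = 1/(-7/12 + (2 - 411 - 56307/2)) = 1/(-7/12 - 57125/2) = 1/(-342757/12) = -12/342757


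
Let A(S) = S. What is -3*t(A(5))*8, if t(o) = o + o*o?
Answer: -720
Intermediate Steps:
t(o) = o + o²
-3*t(A(5))*8 = -15*(1 + 5)*8 = -15*6*8 = -3*30*8 = -90*8 = -720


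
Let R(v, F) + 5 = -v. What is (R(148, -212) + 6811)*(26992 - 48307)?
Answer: -141915270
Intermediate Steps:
R(v, F) = -5 - v
(R(148, -212) + 6811)*(26992 - 48307) = ((-5 - 1*148) + 6811)*(26992 - 48307) = ((-5 - 148) + 6811)*(-21315) = (-153 + 6811)*(-21315) = 6658*(-21315) = -141915270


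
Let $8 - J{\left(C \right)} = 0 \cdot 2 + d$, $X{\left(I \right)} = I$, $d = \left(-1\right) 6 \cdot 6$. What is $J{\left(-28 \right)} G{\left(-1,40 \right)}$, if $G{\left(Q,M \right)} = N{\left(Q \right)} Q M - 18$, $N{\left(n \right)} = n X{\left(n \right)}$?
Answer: $-2552$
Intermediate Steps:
$d = -36$ ($d = \left(-6\right) 6 = -36$)
$N{\left(n \right)} = n^{2}$ ($N{\left(n \right)} = n n = n^{2}$)
$J{\left(C \right)} = 44$ ($J{\left(C \right)} = 8 - \left(0 \cdot 2 - 36\right) = 8 - \left(0 - 36\right) = 8 - -36 = 8 + 36 = 44$)
$G{\left(Q,M \right)} = -18 + M Q^{3}$ ($G{\left(Q,M \right)} = Q^{2} Q M - 18 = Q^{3} M - 18 = M Q^{3} - 18 = -18 + M Q^{3}$)
$J{\left(-28 \right)} G{\left(-1,40 \right)} = 44 \left(-18 + 40 \left(-1\right)^{3}\right) = 44 \left(-18 + 40 \left(-1\right)\right) = 44 \left(-18 - 40\right) = 44 \left(-58\right) = -2552$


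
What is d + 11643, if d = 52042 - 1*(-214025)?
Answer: 277710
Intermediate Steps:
d = 266067 (d = 52042 + 214025 = 266067)
d + 11643 = 266067 + 11643 = 277710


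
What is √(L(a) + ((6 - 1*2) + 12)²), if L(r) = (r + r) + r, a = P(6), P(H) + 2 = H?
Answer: 2*√67 ≈ 16.371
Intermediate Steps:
P(H) = -2 + H
a = 4 (a = -2 + 6 = 4)
L(r) = 3*r (L(r) = 2*r + r = 3*r)
√(L(a) + ((6 - 1*2) + 12)²) = √(3*4 + ((6 - 1*2) + 12)²) = √(12 + ((6 - 2) + 12)²) = √(12 + (4 + 12)²) = √(12 + 16²) = √(12 + 256) = √268 = 2*√67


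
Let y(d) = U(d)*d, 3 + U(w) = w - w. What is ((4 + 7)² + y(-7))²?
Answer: 20164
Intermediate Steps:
U(w) = -3 (U(w) = -3 + (w - w) = -3 + 0 = -3)
y(d) = -3*d
((4 + 7)² + y(-7))² = ((4 + 7)² - 3*(-7))² = (11² + 21)² = (121 + 21)² = 142² = 20164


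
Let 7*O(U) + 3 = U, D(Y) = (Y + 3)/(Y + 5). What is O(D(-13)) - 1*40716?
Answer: -162865/4 ≈ -40716.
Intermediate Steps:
D(Y) = (3 + Y)/(5 + Y)
O(U) = -3/7 + U/7
O(D(-13)) - 1*40716 = (-3/7 + ((3 - 13)/(5 - 13))/7) - 1*40716 = (-3/7 + (-10/(-8))/7) - 40716 = (-3/7 + (-⅛*(-10))/7) - 40716 = (-3/7 + (⅐)*(5/4)) - 40716 = (-3/7 + 5/28) - 40716 = -¼ - 40716 = -162865/4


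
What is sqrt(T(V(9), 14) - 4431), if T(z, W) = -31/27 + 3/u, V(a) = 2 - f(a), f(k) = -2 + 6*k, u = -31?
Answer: I*sqrt(345010377)/279 ≈ 66.575*I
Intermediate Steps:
V(a) = 4 - 6*a (V(a) = 2 - (-2 + 6*a) = 2 + (2 - 6*a) = 4 - 6*a)
T(z, W) = -1042/837 (T(z, W) = -31/27 + 3/(-31) = -31*1/27 + 3*(-1/31) = -31/27 - 3/31 = -1042/837)
sqrt(T(V(9), 14) - 4431) = sqrt(-1042/837 - 4431) = sqrt(-3709789/837) = I*sqrt(345010377)/279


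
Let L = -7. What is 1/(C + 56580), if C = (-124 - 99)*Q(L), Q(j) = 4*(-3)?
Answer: 1/59256 ≈ 1.6876e-5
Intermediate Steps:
Q(j) = -12
C = 2676 (C = (-124 - 99)*(-12) = -223*(-12) = 2676)
1/(C + 56580) = 1/(2676 + 56580) = 1/59256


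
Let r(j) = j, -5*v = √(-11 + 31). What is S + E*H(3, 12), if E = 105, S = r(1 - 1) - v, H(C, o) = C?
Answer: 315 + 2*√5/5 ≈ 315.89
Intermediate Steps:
v = -2*√5/5 (v = -√(-11 + 31)/5 = -2*√5/5 ≈ -0.89443)
S = 2*√5/5 (S = (1 - 1) - (-2)*√5/5 = 0 + 2*√5/5 = 2*√5/5 ≈ 0.89443)
S + E*H(3, 12) = 2*√5/5 + 105*3 = 2*√5/5 + 315 = 315 + 2*√5/5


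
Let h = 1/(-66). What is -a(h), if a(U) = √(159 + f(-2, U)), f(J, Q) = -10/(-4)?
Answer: -√646/2 ≈ -12.708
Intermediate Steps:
f(J, Q) = 5/2 (f(J, Q) = -10*(-¼) = 5/2)
h = -1/66 ≈ -0.015152
a(U) = √646/2 (a(U) = √(159 + 5/2) = √(323/2) = √646/2)
-a(h) = -√646/2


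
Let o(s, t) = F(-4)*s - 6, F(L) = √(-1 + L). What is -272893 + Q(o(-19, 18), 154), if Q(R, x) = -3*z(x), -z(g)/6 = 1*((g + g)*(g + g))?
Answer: 1434659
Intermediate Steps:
z(g) = -24*g² (z(g) = -6*(g + g)*(g + g) = -6*(2*g)*(2*g) = -6*4*g² = -24*g²)
o(s, t) = -6 + I*s*√5 (o(s, t) = √(-1 - 4)*s - 6 = √(-5)*s - 6 = (I*√5)*s - 6 = I*s*√5 - 6 = -6 + I*s*√5)
Q(R, x) = 72*x² (Q(R, x) = -(-72)*x² = 72*x²)
-272893 + Q(o(-19, 18), 154) = -272893 + 72*154² = -272893 + 72*23716 = -272893 + 1707552 = 1434659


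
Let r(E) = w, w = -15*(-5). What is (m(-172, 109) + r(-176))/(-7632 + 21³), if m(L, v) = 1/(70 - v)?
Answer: 2924/63531 ≈ 0.046025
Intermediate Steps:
w = 75
r(E) = 75
(m(-172, 109) + r(-176))/(-7632 + 21³) = (-1/(-70 + 109) + 75)/(-7632 + 21³) = (-1/39 + 75)/(-7632 + 9261) = (-1*1/39 + 75)/1629 = (-1/39 + 75)*(1/1629) = (2924/39)*(1/1629) = 2924/63531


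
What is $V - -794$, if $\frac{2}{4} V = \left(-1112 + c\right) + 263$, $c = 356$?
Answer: $-192$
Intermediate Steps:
$V = -986$ ($V = 2 \left(\left(-1112 + 356\right) + 263\right) = 2 \left(-756 + 263\right) = 2 \left(-493\right) = -986$)
$V - -794 = -986 - -794 = -986 + 794 = -192$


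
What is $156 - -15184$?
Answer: $15340$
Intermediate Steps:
$156 - -15184 = 156 + 15184 = 15340$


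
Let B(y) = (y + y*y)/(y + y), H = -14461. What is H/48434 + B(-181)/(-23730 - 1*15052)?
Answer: -278233721/939183694 ≈ -0.29625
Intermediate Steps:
B(y) = (y + y**2)/(2*y) (B(y) = (y + y**2)/((2*y)) = (y + y**2)*(1/(2*y)) = (y + y**2)/(2*y))
H/48434 + B(-181)/(-23730 - 1*15052) = -14461/48434 + (1/2 + (1/2)*(-181))/(-23730 - 1*15052) = -14461*1/48434 + (1/2 - 181/2)/(-23730 - 15052) = -14461/48434 - 90/(-38782) = -14461/48434 - 90*(-1/38782) = -14461/48434 + 45/19391 = -278233721/939183694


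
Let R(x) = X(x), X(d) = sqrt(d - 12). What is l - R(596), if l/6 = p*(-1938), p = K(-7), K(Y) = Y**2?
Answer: -569772 - 2*sqrt(146) ≈ -5.6980e+5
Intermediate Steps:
X(d) = sqrt(-12 + d)
R(x) = sqrt(-12 + x)
p = 49 (p = (-7)**2 = 49)
l = -569772 (l = 6*(49*(-1938)) = 6*(-94962) = -569772)
l - R(596) = -569772 - sqrt(-12 + 596) = -569772 - sqrt(584) = -569772 - 2*sqrt(146)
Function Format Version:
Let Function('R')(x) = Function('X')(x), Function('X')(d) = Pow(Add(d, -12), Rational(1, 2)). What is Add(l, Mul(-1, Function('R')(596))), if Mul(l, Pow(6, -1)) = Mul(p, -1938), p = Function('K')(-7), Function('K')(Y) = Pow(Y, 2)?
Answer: Add(-569772, Mul(-2, Pow(146, Rational(1, 2)))) ≈ -5.6980e+5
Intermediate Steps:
Function('X')(d) = Pow(Add(-12, d), Rational(1, 2))
Function('R')(x) = Pow(Add(-12, x), Rational(1, 2))
p = 49 (p = Pow(-7, 2) = 49)
l = -569772 (l = Mul(6, Mul(49, -1938)) = Mul(6, -94962) = -569772)
Add(l, Mul(-1, Function('R')(596))) = Add(-569772, Mul(-1, Pow(Add(-12, 596), Rational(1, 2)))) = Add(-569772, Mul(-1, Pow(584, Rational(1, 2)))) = Add(-569772, Mul(-1, Mul(2, Pow(146, Rational(1, 2))))) = Add(-569772, Mul(-2, Pow(146, Rational(1, 2))))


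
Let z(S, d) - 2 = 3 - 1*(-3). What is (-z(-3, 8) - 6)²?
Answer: 196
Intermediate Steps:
z(S, d) = 8 (z(S, d) = 2 + (3 - 1*(-3)) = 2 + (3 + 3) = 2 + 6 = 8)
(-z(-3, 8) - 6)² = (-1*8 - 6)² = (-8 - 6)² = (-14)² = 196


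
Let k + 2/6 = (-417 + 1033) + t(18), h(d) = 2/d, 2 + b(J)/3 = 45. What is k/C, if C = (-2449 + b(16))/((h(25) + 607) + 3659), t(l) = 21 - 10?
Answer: -2506322/2175 ≈ -1152.3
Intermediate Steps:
b(J) = 129 (b(J) = -6 + 3*45 = -6 + 135 = 129)
t(l) = 11
k = 1880/3 (k = -1/3 + ((-417 + 1033) + 11) = -1/3 + (616 + 11) = -1/3 + 627 = 1880/3 ≈ 626.67)
C = -14500/26663 (C = (-2449 + 129)/((2/25 + 607) + 3659) = -2320/((2*(1/25) + 607) + 3659) = -2320/((2/25 + 607) + 3659) = -2320/(15177/25 + 3659) = -2320/106652/25 = -2320*25/106652 = -14500/26663 ≈ -0.54383)
k/C = 1880/(3*(-14500/26663)) = (1880/3)*(-26663/14500) = -2506322/2175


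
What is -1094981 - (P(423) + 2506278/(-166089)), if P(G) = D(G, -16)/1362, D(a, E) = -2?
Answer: -41282626962674/37702203 ≈ -1.0950e+6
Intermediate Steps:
P(G) = -1/681 (P(G) = -2/1362 = -2*1/1362 = -1/681)
-1094981 - (P(423) + 2506278/(-166089)) = -1094981 - (-1/681 + 2506278/(-166089)) = -1094981 - (-1/681 + 2506278*(-1/166089)) = -1094981 - (-1/681 - 835426/55363) = -1094981 - 1*(-568980469/37702203) = -1094981 + 568980469/37702203 = -41282626962674/37702203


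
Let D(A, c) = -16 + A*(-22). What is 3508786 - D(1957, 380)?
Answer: 3551856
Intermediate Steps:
D(A, c) = -16 - 22*A
3508786 - D(1957, 380) = 3508786 - (-16 - 22*1957) = 3508786 - (-16 - 43054) = 3508786 - 1*(-43070) = 3508786 + 43070 = 3551856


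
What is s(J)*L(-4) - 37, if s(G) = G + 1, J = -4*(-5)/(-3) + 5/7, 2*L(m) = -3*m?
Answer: -467/7 ≈ -66.714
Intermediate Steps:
L(m) = -3*m/2 (L(m) = (-3*m)/2 = -3*m/2)
J = -125/21 (J = 20*(-⅓) + 5*(⅐) = -20/3 + 5/7 = -125/21 ≈ -5.9524)
s(G) = 1 + G
s(J)*L(-4) - 37 = (1 - 125/21)*(-3/2*(-4)) - 37 = -104/21*6 - 37 = -208/7 - 37 = -467/7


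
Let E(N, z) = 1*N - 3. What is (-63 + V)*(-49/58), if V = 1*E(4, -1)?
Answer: 1519/29 ≈ 52.379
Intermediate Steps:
E(N, z) = -3 + N (E(N, z) = N - 3 = -3 + N)
V = 1 (V = 1*(-3 + 4) = 1*1 = 1)
(-63 + V)*(-49/58) = (-63 + 1)*(-49/58) = -(-3038)/58 = -62*(-49/58) = 1519/29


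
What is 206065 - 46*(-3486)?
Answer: 366421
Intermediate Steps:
206065 - 46*(-3486) = 206065 + 160356 = 366421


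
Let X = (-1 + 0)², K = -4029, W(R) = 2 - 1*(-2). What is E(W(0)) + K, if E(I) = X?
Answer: -4028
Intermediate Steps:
W(R) = 4 (W(R) = 2 + 2 = 4)
X = 1 (X = (-1)² = 1)
E(I) = 1
E(W(0)) + K = 1 - 4029 = -4028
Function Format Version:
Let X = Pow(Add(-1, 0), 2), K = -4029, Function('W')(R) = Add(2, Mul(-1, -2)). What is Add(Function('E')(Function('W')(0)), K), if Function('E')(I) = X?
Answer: -4028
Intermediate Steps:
Function('W')(R) = 4 (Function('W')(R) = Add(2, 2) = 4)
X = 1 (X = Pow(-1, 2) = 1)
Function('E')(I) = 1
Add(Function('E')(Function('W')(0)), K) = Add(1, -4029) = -4028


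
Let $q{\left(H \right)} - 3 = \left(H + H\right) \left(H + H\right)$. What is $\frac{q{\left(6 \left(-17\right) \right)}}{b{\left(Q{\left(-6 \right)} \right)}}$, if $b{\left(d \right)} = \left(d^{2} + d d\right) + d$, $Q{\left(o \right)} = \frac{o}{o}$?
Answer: $13873$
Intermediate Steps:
$Q{\left(o \right)} = 1$
$b{\left(d \right)} = d + 2 d^{2}$ ($b{\left(d \right)} = \left(d^{2} + d^{2}\right) + d = 2 d^{2} + d = d + 2 d^{2}$)
$q{\left(H \right)} = 3 + 4 H^{2}$ ($q{\left(H \right)} = 3 + \left(H + H\right) \left(H + H\right) = 3 + 2 H 2 H = 3 + 4 H^{2}$)
$\frac{q{\left(6 \left(-17\right) \right)}}{b{\left(Q{\left(-6 \right)} \right)}} = \frac{3 + 4 \left(6 \left(-17\right)\right)^{2}}{1 \left(1 + 2 \cdot 1\right)} = \frac{3 + 4 \left(-102\right)^{2}}{1 \left(1 + 2\right)} = \frac{3 + 4 \cdot 10404}{1 \cdot 3} = \frac{3 + 41616}{3} = 41619 \cdot \frac{1}{3} = 13873$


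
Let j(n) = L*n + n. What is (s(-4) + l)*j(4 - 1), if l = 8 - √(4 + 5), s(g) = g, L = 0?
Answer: 3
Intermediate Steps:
l = 5 (l = 8 - √9 = 8 - 1*3 = 8 - 3 = 5)
j(n) = n (j(n) = 0*n + n = 0 + n = n)
(s(-4) + l)*j(4 - 1) = (-4 + 5)*(4 - 1) = 1*3 = 3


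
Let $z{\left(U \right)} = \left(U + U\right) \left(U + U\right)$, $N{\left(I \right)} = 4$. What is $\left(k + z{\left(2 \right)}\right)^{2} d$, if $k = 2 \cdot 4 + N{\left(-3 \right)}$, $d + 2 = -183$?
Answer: $-145040$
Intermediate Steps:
$d = -185$ ($d = -2 - 183 = -185$)
$k = 12$ ($k = 2 \cdot 4 + 4 = 8 + 4 = 12$)
$z{\left(U \right)} = 4 U^{2}$ ($z{\left(U \right)} = 2 U 2 U = 4 U^{2}$)
$\left(k + z{\left(2 \right)}\right)^{2} d = \left(12 + 4 \cdot 2^{2}\right)^{2} \left(-185\right) = \left(12 + 4 \cdot 4\right)^{2} \left(-185\right) = \left(12 + 16\right)^{2} \left(-185\right) = 28^{2} \left(-185\right) = 784 \left(-185\right) = -145040$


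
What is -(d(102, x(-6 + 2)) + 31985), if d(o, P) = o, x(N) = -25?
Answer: -32087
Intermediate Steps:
-(d(102, x(-6 + 2)) + 31985) = -(102 + 31985) = -1*32087 = -32087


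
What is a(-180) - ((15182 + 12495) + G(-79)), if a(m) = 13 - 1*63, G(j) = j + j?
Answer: -27569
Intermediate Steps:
G(j) = 2*j
a(m) = -50 (a(m) = 13 - 63 = -50)
a(-180) - ((15182 + 12495) + G(-79)) = -50 - ((15182 + 12495) + 2*(-79)) = -50 - (27677 - 158) = -50 - 1*27519 = -50 - 27519 = -27569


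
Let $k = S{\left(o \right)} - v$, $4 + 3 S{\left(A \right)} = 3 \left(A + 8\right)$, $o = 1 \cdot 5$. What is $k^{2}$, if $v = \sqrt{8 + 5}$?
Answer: $\frac{1342}{9} - \frac{70 \sqrt{13}}{3} \approx 64.982$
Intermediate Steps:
$o = 5$
$v = \sqrt{13} \approx 3.6056$
$S{\left(A \right)} = \frac{20}{3} + A$ ($S{\left(A \right)} = - \frac{4}{3} + \frac{3 \left(A + 8\right)}{3} = - \frac{4}{3} + \frac{3 \left(8 + A\right)}{3} = - \frac{4}{3} + \frac{24 + 3 A}{3} = - \frac{4}{3} + \left(8 + A\right) = \frac{20}{3} + A$)
$k = \frac{35}{3} - \sqrt{13}$ ($k = \left(\frac{20}{3} + 5\right) - \sqrt{13} = \frac{35}{3} - \sqrt{13} \approx 8.0611$)
$k^{2} = \left(\frac{35}{3} - \sqrt{13}\right)^{2}$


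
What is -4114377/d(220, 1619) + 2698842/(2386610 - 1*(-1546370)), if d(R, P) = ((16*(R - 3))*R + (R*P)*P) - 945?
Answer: 154217903763777/227097468452870 ≈ 0.67908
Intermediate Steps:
d(R, P) = -945 + R*P**2 + R*(-48 + 16*R) (d(R, P) = ((16*(-3 + R))*R + (P*R)*P) - 945 = ((-48 + 16*R)*R + R*P**2) - 945 = (R*(-48 + 16*R) + R*P**2) - 945 = (R*P**2 + R*(-48 + 16*R)) - 945 = -945 + R*P**2 + R*(-48 + 16*R))
-4114377/d(220, 1619) + 2698842/(2386610 - 1*(-1546370)) = -4114377/(-945 - 48*220 + 16*220**2 + 220*1619**2) + 2698842/(2386610 - 1*(-1546370)) = -4114377/(-945 - 10560 + 16*48400 + 220*2621161) + 2698842/(2386610 + 1546370) = -4114377/(-945 - 10560 + 774400 + 576655420) + 2698842/3932980 = -4114377/577418315 + 2698842*(1/3932980) = -4114377*1/577418315 + 1349421/1966490 = -4114377/577418315 + 1349421/1966490 = 154217903763777/227097468452870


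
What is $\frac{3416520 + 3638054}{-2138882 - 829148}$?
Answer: $- \frac{3527287}{1484015} \approx -2.3769$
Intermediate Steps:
$\frac{3416520 + 3638054}{-2138882 - 829148} = \frac{7054574}{-2968030} = 7054574 \left(- \frac{1}{2968030}\right) = - \frac{3527287}{1484015}$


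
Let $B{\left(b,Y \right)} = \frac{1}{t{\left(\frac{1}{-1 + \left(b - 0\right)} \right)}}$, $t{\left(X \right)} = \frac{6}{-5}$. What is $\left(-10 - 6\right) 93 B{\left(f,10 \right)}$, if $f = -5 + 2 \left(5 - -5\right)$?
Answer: $1240$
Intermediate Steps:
$f = 15$ ($f = -5 + 2 \left(5 + 5\right) = -5 + 2 \cdot 10 = -5 + 20 = 15$)
$t{\left(X \right)} = - \frac{6}{5}$ ($t{\left(X \right)} = 6 \left(- \frac{1}{5}\right) = - \frac{6}{5}$)
$B{\left(b,Y \right)} = - \frac{5}{6}$ ($B{\left(b,Y \right)} = \frac{1}{- \frac{6}{5}} = - \frac{5}{6}$)
$\left(-10 - 6\right) 93 B{\left(f,10 \right)} = \left(-10 - 6\right) 93 \left(- \frac{5}{6}\right) = \left(-16\right) 93 \left(- \frac{5}{6}\right) = \left(-1488\right) \left(- \frac{5}{6}\right) = 1240$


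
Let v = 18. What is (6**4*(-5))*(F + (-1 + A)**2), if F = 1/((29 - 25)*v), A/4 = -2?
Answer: -524970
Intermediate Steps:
A = -8 (A = 4*(-2) = -8)
F = 1/72 (F = 1/((29 - 25)*18) = (1/18)/4 = (1/4)*(1/18) = 1/72 ≈ 0.013889)
(6**4*(-5))*(F + (-1 + A)**2) = (6**4*(-5))*(1/72 + (-1 - 8)**2) = (1296*(-5))*(1/72 + (-9)**2) = -6480*(1/72 + 81) = -6480*5833/72 = -524970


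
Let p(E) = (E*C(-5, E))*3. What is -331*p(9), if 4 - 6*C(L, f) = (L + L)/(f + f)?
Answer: -13571/2 ≈ -6785.5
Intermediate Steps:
C(L, f) = ⅔ - L/(6*f) (C(L, f) = ⅔ - (L + L)/(6*(f + f)) = ⅔ - 2*L/(6*(2*f)) = ⅔ - 2*L*1/(2*f)/6 = ⅔ - L/(6*f))
p(E) = 5/2 + 2*E (p(E) = (E*((-1*(-5) + 4*E)/(6*E)))*3 = (E*((5 + 4*E)/(6*E)))*3 = (⅚ + 2*E/3)*3 = 5/2 + 2*E)
-331*p(9) = -331*(5/2 + 2*9) = -331*(5/2 + 18) = -331*41/2 = -13571/2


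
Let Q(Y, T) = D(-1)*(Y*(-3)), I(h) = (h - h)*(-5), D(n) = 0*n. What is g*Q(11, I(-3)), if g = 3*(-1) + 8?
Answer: 0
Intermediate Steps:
D(n) = 0
g = 5 (g = -3 + 8 = 5)
I(h) = 0 (I(h) = 0*(-5) = 0)
Q(Y, T) = 0 (Q(Y, T) = 0*(Y*(-3)) = 0*(-3*Y) = 0)
g*Q(11, I(-3)) = 5*0 = 0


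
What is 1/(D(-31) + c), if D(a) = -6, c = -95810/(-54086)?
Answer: -27043/114353 ≈ -0.23649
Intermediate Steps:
c = 47905/27043 (c = -95810*(-1/54086) = 47905/27043 ≈ 1.7714)
1/(D(-31) + c) = 1/(-6 + 47905/27043) = 1/(-114353/27043) = -27043/114353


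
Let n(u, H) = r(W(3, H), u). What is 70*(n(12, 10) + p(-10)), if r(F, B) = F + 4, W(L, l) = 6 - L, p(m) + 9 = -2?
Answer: -280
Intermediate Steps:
p(m) = -11 (p(m) = -9 - 2 = -11)
r(F, B) = 4 + F
n(u, H) = 7 (n(u, H) = 4 + (6 - 1*3) = 4 + (6 - 3) = 4 + 3 = 7)
70*(n(12, 10) + p(-10)) = 70*(7 - 11) = 70*(-4) = -280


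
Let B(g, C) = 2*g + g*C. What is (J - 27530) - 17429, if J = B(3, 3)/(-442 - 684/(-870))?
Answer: -2876299159/63976 ≈ -44959.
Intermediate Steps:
B(g, C) = 2*g + C*g
J = -2175/63976 (J = (3*(2 + 3))/(-442 - 684/(-870)) = (3*5)/(-442 - 684*(-1/870)) = 15/(-442 + 114/145) = 15/(-63976/145) = -145/63976*15 = -2175/63976 ≈ -0.033997)
(J - 27530) - 17429 = (-2175/63976 - 27530) - 17429 = -1761261455/63976 - 17429 = -2876299159/63976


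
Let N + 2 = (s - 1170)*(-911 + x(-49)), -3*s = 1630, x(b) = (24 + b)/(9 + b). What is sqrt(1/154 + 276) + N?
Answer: 9358643/6 + sqrt(6545770)/154 ≈ 1.5598e+6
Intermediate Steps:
x(b) = (24 + b)/(9 + b)
s = -1630/3 (s = -1/3*1630 = -1630/3 ≈ -543.33)
N = 9358643/6 (N = -2 + (-1630/3 - 1170)*(-911 + (24 - 49)/(9 - 49)) = -2 - 5140*(-911 - 25/(-40))/3 = -2 - 5140*(-911 - 1/40*(-25))/3 = -2 - 5140*(-911 + 5/8)/3 = -2 - 5140/3*(-7283/8) = -2 + 9358655/6 = 9358643/6 ≈ 1.5598e+6)
sqrt(1/154 + 276) + N = sqrt(1/154 + 276) + 9358643/6 = sqrt(42505/154) + 9358643/6 = sqrt(6545770)/154 + 9358643/6 = 9358643/6 + sqrt(6545770)/154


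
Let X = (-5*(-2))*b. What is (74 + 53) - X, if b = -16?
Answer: 287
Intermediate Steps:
X = -160 (X = -5*(-2)*(-16) = 10*(-16) = -160)
(74 + 53) - X = (74 + 53) - 1*(-160) = 127 + 160 = 287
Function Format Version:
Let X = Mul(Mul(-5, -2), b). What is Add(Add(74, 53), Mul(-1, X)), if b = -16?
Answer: 287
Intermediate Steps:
X = -160 (X = Mul(Mul(-5, -2), -16) = Mul(10, -16) = -160)
Add(Add(74, 53), Mul(-1, X)) = Add(Add(74, 53), Mul(-1, -160)) = Add(127, 160) = 287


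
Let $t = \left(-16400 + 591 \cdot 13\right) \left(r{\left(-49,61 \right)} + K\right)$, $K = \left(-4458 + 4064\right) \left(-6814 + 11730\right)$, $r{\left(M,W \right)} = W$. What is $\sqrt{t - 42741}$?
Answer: $\sqrt{16883417690} \approx 1.2994 \cdot 10^{5}$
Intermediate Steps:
$K = -1936904$ ($K = \left(-394\right) 4916 = -1936904$)
$t = 16883460431$ ($t = \left(-16400 + 591 \cdot 13\right) \left(61 - 1936904\right) = \left(-16400 + 7683\right) \left(-1936843\right) = \left(-8717\right) \left(-1936843\right) = 16883460431$)
$\sqrt{t - 42741} = \sqrt{16883460431 - 42741} = \sqrt{16883417690}$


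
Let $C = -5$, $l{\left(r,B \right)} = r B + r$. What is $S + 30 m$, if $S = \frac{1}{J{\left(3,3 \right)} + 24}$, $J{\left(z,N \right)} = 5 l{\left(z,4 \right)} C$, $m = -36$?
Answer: $- \frac{379081}{351} \approx -1080.0$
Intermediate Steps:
$l{\left(r,B \right)} = r + B r$ ($l{\left(r,B \right)} = B r + r = r + B r$)
$J{\left(z,N \right)} = - 125 z$ ($J{\left(z,N \right)} = 5 z \left(1 + 4\right) \left(-5\right) = 5 z 5 \left(-5\right) = 5 \cdot 5 z \left(-5\right) = 25 z \left(-5\right) = - 125 z$)
$S = - \frac{1}{351}$ ($S = \frac{1}{\left(-125\right) 3 + 24} = \frac{1}{-375 + 24} = \frac{1}{-351} = - \frac{1}{351} \approx -0.002849$)
$S + 30 m = - \frac{1}{351} + 30 \left(-36\right) = - \frac{1}{351} - 1080 = - \frac{379081}{351}$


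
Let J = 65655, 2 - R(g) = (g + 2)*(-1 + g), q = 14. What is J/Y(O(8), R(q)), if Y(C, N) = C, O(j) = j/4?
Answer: 65655/2 ≈ 32828.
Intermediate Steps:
O(j) = j/4 (O(j) = j*(¼) = j/4)
R(g) = 2 - (-1 + g)*(2 + g) (R(g) = 2 - (g + 2)*(-1 + g) = 2 - (2 + g)*(-1 + g) = 2 - (-1 + g)*(2 + g))
J/Y(O(8), R(q)) = 65655/(((¼)*8)) = 65655/2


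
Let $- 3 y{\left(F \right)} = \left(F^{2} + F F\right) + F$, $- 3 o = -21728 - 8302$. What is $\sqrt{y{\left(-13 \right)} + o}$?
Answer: $\frac{\sqrt{89115}}{3} \approx 99.507$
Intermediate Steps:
$o = 10010$ ($o = - \frac{-21728 - 8302}{3} = \left(- \frac{1}{3}\right) \left(-30030\right) = 10010$)
$y{\left(F \right)} = - \frac{2 F^{2}}{3} - \frac{F}{3}$ ($y{\left(F \right)} = - \frac{\left(F^{2} + F F\right) + F}{3} = - \frac{\left(F^{2} + F^{2}\right) + F}{3} = - \frac{2 F^{2} + F}{3} = - \frac{F + 2 F^{2}}{3} = - \frac{2 F^{2}}{3} - \frac{F}{3}$)
$\sqrt{y{\left(-13 \right)} + o} = \sqrt{\left(- \frac{1}{3}\right) \left(-13\right) \left(1 + 2 \left(-13\right)\right) + 10010} = \sqrt{\left(- \frac{1}{3}\right) \left(-13\right) \left(1 - 26\right) + 10010} = \sqrt{\left(- \frac{1}{3}\right) \left(-13\right) \left(-25\right) + 10010} = \sqrt{- \frac{325}{3} + 10010} = \sqrt{\frac{29705}{3}} = \frac{\sqrt{89115}}{3}$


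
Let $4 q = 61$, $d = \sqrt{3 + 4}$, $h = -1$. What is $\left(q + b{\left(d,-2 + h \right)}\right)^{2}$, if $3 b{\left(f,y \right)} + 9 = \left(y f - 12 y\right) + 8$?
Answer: $\frac{105337}{144} - \frac{323 \sqrt{7}}{6} \approx 589.08$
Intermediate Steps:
$d = \sqrt{7} \approx 2.6458$
$b{\left(f,y \right)} = - \frac{1}{3} - 4 y + \frac{f y}{3}$ ($b{\left(f,y \right)} = -3 + \frac{\left(y f - 12 y\right) + 8}{3} = -3 + \frac{\left(f y - 12 y\right) + 8}{3} = -3 + \frac{\left(- 12 y + f y\right) + 8}{3} = -3 + \frac{8 - 12 y + f y}{3} = -3 + \left(\frac{8}{3} - 4 y + \frac{f y}{3}\right) = - \frac{1}{3} - 4 y + \frac{f y}{3}$)
$q = \frac{61}{4}$ ($q = \frac{1}{4} \cdot 61 = \frac{61}{4} \approx 15.25$)
$\left(q + b{\left(d,-2 + h \right)}\right)^{2} = \left(\frac{61}{4} - \left(\frac{1}{3} + 4 \left(-2 - 1\right) - \frac{\sqrt{7} \left(-2 - 1\right)}{3}\right)\right)^{2} = \left(\frac{61}{4} - \left(- \frac{35}{3} - \frac{1}{3} \sqrt{7} \left(-3\right)\right)\right)^{2} = \left(\frac{61}{4} - \left(- \frac{35}{3} + \sqrt{7}\right)\right)^{2} = \left(\frac{61}{4} + \left(\frac{35}{3} - \sqrt{7}\right)\right)^{2} = \left(\frac{323}{12} - \sqrt{7}\right)^{2}$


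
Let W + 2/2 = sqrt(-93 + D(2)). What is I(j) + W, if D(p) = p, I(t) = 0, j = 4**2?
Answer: -1 + I*sqrt(91) ≈ -1.0 + 9.5394*I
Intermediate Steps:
j = 16
W = -1 + I*sqrt(91) (W = -1 + sqrt(-93 + 2) = -1 + sqrt(-91) = -1 + I*sqrt(91) ≈ -1.0 + 9.5394*I)
I(j) + W = 0 + (-1 + I*sqrt(91)) = -1 + I*sqrt(91)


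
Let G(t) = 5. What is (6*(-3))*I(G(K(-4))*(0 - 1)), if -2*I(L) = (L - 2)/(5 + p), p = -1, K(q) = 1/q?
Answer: -63/4 ≈ -15.750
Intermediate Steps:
I(L) = ¼ - L/8 (I(L) = -(L - 2)/(2*(5 - 1)) = -(-2 + L)/(2*4) = -(-½ + L/4)/2 = ¼ - L/8)
(6*(-3))*I(G(K(-4))*(0 - 1)) = (6*(-3))*(¼ - 5*(0 - 1)/8) = -18*(¼ - 5*(-1)/8) = -18*(¼ - ⅛*(-5)) = -18*(¼ + 5/8) = -18*7/8 = -63/4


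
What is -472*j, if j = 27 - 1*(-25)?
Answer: -24544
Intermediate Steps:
j = 52 (j = 27 + 25 = 52)
-472*j = -472*52 = -24544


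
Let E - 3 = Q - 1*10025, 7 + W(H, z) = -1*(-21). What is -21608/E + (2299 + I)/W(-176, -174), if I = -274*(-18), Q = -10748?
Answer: 10749313/20770 ≈ 517.54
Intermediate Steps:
W(H, z) = 14 (W(H, z) = -7 - 1*(-21) = -7 + 21 = 14)
E = -20770 (E = 3 + (-10748 - 1*10025) = 3 + (-10748 - 10025) = 3 - 20773 = -20770)
I = 4932
-21608/E + (2299 + I)/W(-176, -174) = -21608/(-20770) + (2299 + 4932)/14 = -21608*(-1/20770) + 7231*(1/14) = 10804/10385 + 1033/2 = 10749313/20770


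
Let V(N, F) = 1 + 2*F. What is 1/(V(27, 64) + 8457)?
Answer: 1/8586 ≈ 0.00011647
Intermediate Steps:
1/(V(27, 64) + 8457) = 1/((1 + 2*64) + 8457) = 1/((1 + 128) + 8457) = 1/(129 + 8457) = 1/8586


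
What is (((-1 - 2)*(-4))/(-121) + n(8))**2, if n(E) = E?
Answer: 913936/14641 ≈ 62.423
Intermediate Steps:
(((-1 - 2)*(-4))/(-121) + n(8))**2 = (((-1 - 2)*(-4))/(-121) + 8)**2 = (-3*(-4)*(-1/121) + 8)**2 = (12*(-1/121) + 8)**2 = (-12/121 + 8)**2 = (956/121)**2 = 913936/14641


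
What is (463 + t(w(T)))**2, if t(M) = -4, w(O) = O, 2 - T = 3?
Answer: 210681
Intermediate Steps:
T = -1 (T = 2 - 1*3 = 2 - 3 = -1)
(463 + t(w(T)))**2 = (463 - 4)**2 = 459**2 = 210681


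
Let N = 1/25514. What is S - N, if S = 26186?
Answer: 668109603/25514 ≈ 26186.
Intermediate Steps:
N = 1/25514 ≈ 3.9194e-5
S - N = 26186 - 1*1/25514 = 26186 - 1/25514 = 668109603/25514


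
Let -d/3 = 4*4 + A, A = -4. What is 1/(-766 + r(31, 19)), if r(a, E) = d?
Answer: -1/802 ≈ -0.0012469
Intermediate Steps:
d = -36 (d = -3*(4*4 - 4) = -3*(16 - 4) = -3*12 = -36)
r(a, E) = -36
1/(-766 + r(31, 19)) = 1/(-766 - 36) = 1/(-802) = -1/802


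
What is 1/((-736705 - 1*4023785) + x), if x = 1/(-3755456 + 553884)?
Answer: -3201572/15241051490281 ≈ -2.1006e-7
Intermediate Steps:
x = -1/3201572 (x = 1/(-3201572) = -1/3201572 ≈ -3.1235e-7)
1/((-736705 - 1*4023785) + x) = 1/((-736705 - 1*4023785) - 1/3201572) = 1/((-736705 - 4023785) - 1/3201572) = 1/(-4760490 - 1/3201572) = 1/(-15241051490281/3201572) = -3201572/15241051490281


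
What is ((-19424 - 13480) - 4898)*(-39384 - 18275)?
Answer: 2179625518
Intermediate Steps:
((-19424 - 13480) - 4898)*(-39384 - 18275) = (-32904 - 4898)*(-57659) = -37802*(-57659) = 2179625518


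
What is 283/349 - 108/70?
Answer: -8941/12215 ≈ -0.73197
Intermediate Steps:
283/349 - 108/70 = 283*(1/349) - 108*1/70 = 283/349 - 54/35 = -8941/12215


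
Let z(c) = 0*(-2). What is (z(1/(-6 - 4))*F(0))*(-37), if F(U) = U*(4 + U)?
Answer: 0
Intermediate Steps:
z(c) = 0
(z(1/(-6 - 4))*F(0))*(-37) = (0*(0*(4 + 0)))*(-37) = (0*(0*4))*(-37) = (0*0)*(-37) = 0*(-37) = 0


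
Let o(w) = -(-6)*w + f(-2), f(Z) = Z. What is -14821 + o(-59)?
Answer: -15177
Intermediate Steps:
o(w) = -2 + 6*w (o(w) = -(-6)*w - 2 = 6*w - 2 = -2 + 6*w)
-14821 + o(-59) = -14821 + (-2 + 6*(-59)) = -14821 + (-2 - 354) = -14821 - 356 = -15177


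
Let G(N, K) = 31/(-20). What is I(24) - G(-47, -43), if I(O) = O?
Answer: 511/20 ≈ 25.550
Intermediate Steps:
G(N, K) = -31/20 (G(N, K) = 31*(-1/20) = -31/20)
I(24) - G(-47, -43) = 24 - 1*(-31/20) = 24 + 31/20 = 511/20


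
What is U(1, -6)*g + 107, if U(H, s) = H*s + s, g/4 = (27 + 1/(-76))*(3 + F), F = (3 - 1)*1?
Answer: -121027/19 ≈ -6369.8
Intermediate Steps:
F = 2 (F = 2*1 = 2)
g = 10255/19 (g = 4*((27 + 1/(-76))*(3 + 2)) = 4*((27 - 1/76)*5) = 4*((2051/76)*5) = 4*(10255/76) = 10255/19 ≈ 539.74)
U(H, s) = s + H*s
U(1, -6)*g + 107 = -6*(1 + 1)*(10255/19) + 107 = -6*2*(10255/19) + 107 = -12*10255/19 + 107 = -123060/19 + 107 = -121027/19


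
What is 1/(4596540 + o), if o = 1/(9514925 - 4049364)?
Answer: 5465561/25122669758941 ≈ 2.1755e-7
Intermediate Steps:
o = 1/5465561 ≈ 1.8296e-7
1/(4596540 + o) = 1/(4596540 + 1/5465561) = 1/(25122669758941/5465561) = 5465561/25122669758941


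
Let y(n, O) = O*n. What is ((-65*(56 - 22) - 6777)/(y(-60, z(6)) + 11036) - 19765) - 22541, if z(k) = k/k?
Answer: -464359643/10976 ≈ -42307.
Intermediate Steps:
z(k) = 1
((-65*(56 - 22) - 6777)/(y(-60, z(6)) + 11036) - 19765) - 22541 = ((-65*(56 - 22) - 6777)/(1*(-60) + 11036) - 19765) - 22541 = ((-65*34 - 6777)/(-60 + 11036) - 19765) - 22541 = ((-2210 - 6777)/10976 - 19765) - 22541 = (-8987*1/10976 - 19765) - 22541 = (-8987/10976 - 19765) - 22541 = -216949627/10976 - 22541 = -464359643/10976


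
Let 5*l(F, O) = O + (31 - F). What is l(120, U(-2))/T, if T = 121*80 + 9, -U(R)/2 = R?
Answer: -17/9689 ≈ -0.0017546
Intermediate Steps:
U(R) = -2*R
l(F, O) = 31/5 - F/5 + O/5 (l(F, O) = (O + (31 - F))/5 = (31 + O - F)/5 = 31/5 - F/5 + O/5)
T = 9689 (T = 9680 + 9 = 9689)
l(120, U(-2))/T = (31/5 - ⅕*120 + (-2*(-2))/5)/9689 = (31/5 - 24 + (⅕)*4)*(1/9689) = (31/5 - 24 + ⅘)*(1/9689) = -17*1/9689 = -17/9689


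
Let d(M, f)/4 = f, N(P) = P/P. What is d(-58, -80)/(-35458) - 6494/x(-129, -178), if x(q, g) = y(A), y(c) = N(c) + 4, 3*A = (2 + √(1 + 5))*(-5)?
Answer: -115131326/88645 ≈ -1298.8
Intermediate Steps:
N(P) = 1
d(M, f) = 4*f
A = -10/3 - 5*√6/3 (A = ((2 + √(1 + 5))*(-5))/3 = ((2 + √6)*(-5))/3 = (-10 - 5*√6)/3 = -10/3 - 5*√6/3 ≈ -7.4158)
y(c) = 5 (y(c) = 1 + 4 = 5)
x(q, g) = 5
d(-58, -80)/(-35458) - 6494/x(-129, -178) = (4*(-80))/(-35458) - 6494/5 = -320*(-1/35458) - 6494*⅕ = 160/17729 - 6494/5 = -115131326/88645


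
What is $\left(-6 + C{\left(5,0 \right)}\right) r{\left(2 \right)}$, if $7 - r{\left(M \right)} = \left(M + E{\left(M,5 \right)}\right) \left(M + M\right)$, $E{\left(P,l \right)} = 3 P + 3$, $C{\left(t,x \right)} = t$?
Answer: $37$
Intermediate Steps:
$E{\left(P,l \right)} = 3 + 3 P$
$r{\left(M \right)} = 7 - 2 M \left(3 + 4 M\right)$ ($r{\left(M \right)} = 7 - \left(M + \left(3 + 3 M\right)\right) \left(M + M\right) = 7 - \left(3 + 4 M\right) 2 M = 7 - 2 M \left(3 + 4 M\right)$)
$\left(-6 + C{\left(5,0 \right)}\right) r{\left(2 \right)} = \left(-6 + 5\right) \left(7 - 8 \cdot 2^{2} - 12\right) = - (7 - 32 - 12) = \left(-1\right) \left(-37\right) = 37$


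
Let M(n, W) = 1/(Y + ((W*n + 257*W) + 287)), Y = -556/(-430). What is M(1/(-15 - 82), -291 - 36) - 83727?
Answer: -146233449558758/1746550689 ≈ -83727.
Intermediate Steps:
Y = 278/215 (Y = -556*(-1/430) = 278/215 ≈ 1.2930)
M(n, W) = 1/(61983/215 + 257*W + W*n) (M(n, W) = 1/(278/215 + ((W*n + 257*W) + 287)) = 1/(278/215 + ((257*W + W*n) + 287)) = 1/(278/215 + (287 + 257*W + W*n)) = 1/(61983/215 + 257*W + W*n))
M(1/(-15 - 82), -291 - 36) - 83727 = 215/(61983 + 55255*(-291 - 36) + 215*(-291 - 36)/(-15 - 82)) - 83727 = 215/(61983 + 55255*(-327) + 215*(-327)/(-97)) - 83727 = 215/(61983 - 18068385 + 215*(-327)*(-1/97)) - 83727 = 215/(61983 - 18068385 + 70305/97) - 83727 = 215/(-1746550689/97) - 83727 = 215*(-97/1746550689) - 83727 = -20855/1746550689 - 83727 = -146233449558758/1746550689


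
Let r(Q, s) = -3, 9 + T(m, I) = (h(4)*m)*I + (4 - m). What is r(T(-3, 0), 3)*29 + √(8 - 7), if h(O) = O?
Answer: -86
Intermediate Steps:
T(m, I) = -5 - m + 4*I*m (T(m, I) = -9 + ((4*m)*I + (4 - m)) = -9 + (4*I*m + (4 - m)) = -9 + (4 - m + 4*I*m) = -5 - m + 4*I*m)
r(T(-3, 0), 3)*29 + √(8 - 7) = -3*29 + √(8 - 7) = -87 + √1 = -87 + 1 = -86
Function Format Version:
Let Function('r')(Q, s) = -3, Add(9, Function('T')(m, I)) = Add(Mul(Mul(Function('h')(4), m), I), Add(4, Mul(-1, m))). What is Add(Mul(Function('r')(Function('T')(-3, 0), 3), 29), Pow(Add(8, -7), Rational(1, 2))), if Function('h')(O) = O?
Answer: -86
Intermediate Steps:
Function('T')(m, I) = Add(-5, Mul(-1, m), Mul(4, I, m)) (Function('T')(m, I) = Add(-9, Add(Mul(Mul(4, m), I), Add(4, Mul(-1, m)))) = Add(-9, Add(Mul(4, I, m), Add(4, Mul(-1, m)))) = Add(-9, Add(4, Mul(-1, m), Mul(4, I, m))) = Add(-5, Mul(-1, m), Mul(4, I, m)))
Add(Mul(Function('r')(Function('T')(-3, 0), 3), 29), Pow(Add(8, -7), Rational(1, 2))) = Add(Mul(-3, 29), Pow(Add(8, -7), Rational(1, 2))) = Add(-87, Pow(1, Rational(1, 2))) = Add(-87, 1) = -86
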